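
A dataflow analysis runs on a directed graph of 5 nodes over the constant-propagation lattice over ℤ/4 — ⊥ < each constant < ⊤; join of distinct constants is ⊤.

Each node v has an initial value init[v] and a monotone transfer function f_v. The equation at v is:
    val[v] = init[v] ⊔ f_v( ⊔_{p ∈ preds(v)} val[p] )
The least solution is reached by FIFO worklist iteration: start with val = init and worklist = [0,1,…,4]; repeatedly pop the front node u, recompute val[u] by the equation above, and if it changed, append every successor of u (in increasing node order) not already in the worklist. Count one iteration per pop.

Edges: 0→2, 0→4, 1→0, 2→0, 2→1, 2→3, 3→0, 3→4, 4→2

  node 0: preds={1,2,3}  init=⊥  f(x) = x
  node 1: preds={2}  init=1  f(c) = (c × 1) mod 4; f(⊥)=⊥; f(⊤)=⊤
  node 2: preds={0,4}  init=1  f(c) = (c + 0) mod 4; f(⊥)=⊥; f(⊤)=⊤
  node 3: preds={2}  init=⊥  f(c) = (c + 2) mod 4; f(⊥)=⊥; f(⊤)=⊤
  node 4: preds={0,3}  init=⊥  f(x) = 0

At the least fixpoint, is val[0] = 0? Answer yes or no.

no

Trace (13 dequeues):
  [1] u=0 | in 1 | out 1 | prev ⊥ | push {}
  [2] u=1 | in 1 | out 1 | ==
  [3] u=2 | in 1 | out 1 | ==
  [4] u=3 | in 1 | out 3 | prev ⊥ | push {0}
  [5] u=4 | in ⊤ | out 0 | prev ⊥ | push {2}
  [6] u=0 | in ⊤ | out ⊤ | prev 1 | push {4}
  [7] u=2 | in ⊤ | out ⊤ | prev 1 | push {0,1,3}
  [8] u=4 | in ⊤ | out 0 | ==
  [9] u=0 | in ⊤ | out ⊤ | ==
  [10] u=1 | in ⊤ | out ⊤ | prev 1 | push {0}
  [11] u=3 | in ⊤ | out ⊤ | prev 3 | push {4}
  [12] u=0 | in ⊤ | out ⊤ | ==
  [13] u=4 | in ⊤ | out 0 | ==

Converged values:
  [0] ⊤
  [1] ⊤
  [2] ⊤
  [3] ⊤
  [4] 0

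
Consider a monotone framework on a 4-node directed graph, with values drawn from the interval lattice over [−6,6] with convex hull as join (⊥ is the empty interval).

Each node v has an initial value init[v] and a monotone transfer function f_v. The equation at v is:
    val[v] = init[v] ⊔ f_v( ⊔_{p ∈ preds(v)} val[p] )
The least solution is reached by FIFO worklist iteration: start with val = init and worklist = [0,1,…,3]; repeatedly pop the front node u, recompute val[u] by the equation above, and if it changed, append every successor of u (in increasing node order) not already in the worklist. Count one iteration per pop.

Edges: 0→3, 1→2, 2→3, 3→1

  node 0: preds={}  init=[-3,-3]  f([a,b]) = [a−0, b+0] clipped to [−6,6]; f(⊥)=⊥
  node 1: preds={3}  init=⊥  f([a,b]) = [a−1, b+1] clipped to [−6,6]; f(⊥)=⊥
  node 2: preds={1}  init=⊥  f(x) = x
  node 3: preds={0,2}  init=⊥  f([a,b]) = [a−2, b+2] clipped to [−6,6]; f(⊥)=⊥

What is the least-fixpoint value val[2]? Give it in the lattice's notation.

Iteration log — 14 steps:
  step 1. node 0  ⊔preds=⊥  new=[-3,-3]  stable
  step 2. node 1  ⊔preds=⊥  new=⊥  stable
  step 3. node 2  ⊔preds=⊥  new=⊥  stable
  step 4. node 3  ⊔preds=[-3,-3]  new=[-5,-1]  old=⊥  +wl: 1
  step 5. node 1  ⊔preds=[-5,-1]  new=[-6,0]  old=⊥  +wl: 2
  step 6. node 2  ⊔preds=[-6,0]  new=[-6,0]  old=⊥  +wl: 3
  step 7. node 3  ⊔preds=[-6,0]  new=[-6,2]  old=[-5,-1]  +wl: 1
  step 8. node 1  ⊔preds=[-6,2]  new=[-6,3]  old=[-6,0]  +wl: 2
  step 9. node 2  ⊔preds=[-6,3]  new=[-6,3]  old=[-6,0]  +wl: 3
  step 10. node 3  ⊔preds=[-6,3]  new=[-6,5]  old=[-6,2]  +wl: 1
  step 11. node 1  ⊔preds=[-6,5]  new=[-6,6]  old=[-6,3]  +wl: 2
  step 12. node 2  ⊔preds=[-6,6]  new=[-6,6]  old=[-6,3]  +wl: 3
  step 13. node 3  ⊔preds=[-6,6]  new=[-6,6]  old=[-6,5]  +wl: 1
  step 14. node 1  ⊔preds=[-6,6]  new=[-6,6]  stable

Least fixpoint reached:
  node 0: [-3,-3]
  node 1: [-6,6]
  node 2: [-6,6]
  node 3: [-6,6]

[-6,6]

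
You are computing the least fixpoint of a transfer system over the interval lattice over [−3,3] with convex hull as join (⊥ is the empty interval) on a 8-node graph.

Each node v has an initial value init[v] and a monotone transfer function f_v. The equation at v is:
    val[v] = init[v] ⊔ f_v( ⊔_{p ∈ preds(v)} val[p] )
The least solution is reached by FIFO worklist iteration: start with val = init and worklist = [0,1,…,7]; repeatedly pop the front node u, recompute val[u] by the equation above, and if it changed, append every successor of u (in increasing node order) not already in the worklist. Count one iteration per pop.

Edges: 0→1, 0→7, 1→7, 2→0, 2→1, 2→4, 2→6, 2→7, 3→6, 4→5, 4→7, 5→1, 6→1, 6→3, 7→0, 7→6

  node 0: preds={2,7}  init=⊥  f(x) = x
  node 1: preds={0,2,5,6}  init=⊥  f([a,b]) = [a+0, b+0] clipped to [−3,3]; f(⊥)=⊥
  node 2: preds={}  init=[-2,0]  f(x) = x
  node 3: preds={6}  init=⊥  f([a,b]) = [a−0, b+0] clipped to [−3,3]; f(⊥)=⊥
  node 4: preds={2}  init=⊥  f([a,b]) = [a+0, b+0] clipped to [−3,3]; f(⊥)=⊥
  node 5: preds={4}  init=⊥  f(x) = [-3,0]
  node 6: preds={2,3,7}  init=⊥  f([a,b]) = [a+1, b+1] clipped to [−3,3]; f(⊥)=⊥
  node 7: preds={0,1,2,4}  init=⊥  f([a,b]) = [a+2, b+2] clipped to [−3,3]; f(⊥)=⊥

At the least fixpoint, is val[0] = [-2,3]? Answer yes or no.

Trace (19 dequeues):
  [1] u=0 | in [-2,0] | out [-2,0] | prev ⊥ | push {}
  [2] u=1 | in [-2,0] | out [-2,0] | prev ⊥ | push {}
  [3] u=2 | in ⊥ | out [-2,0] | ==
  [4] u=3 | in ⊥ | out ⊥ | ==
  [5] u=4 | in [-2,0] | out [-2,0] | prev ⊥ | push {}
  [6] u=5 | in [-2,0] | out [-3,0] | prev ⊥ | push {1}
  [7] u=6 | in [-2,0] | out [-1,1] | prev ⊥ | push {3}
  [8] u=7 | in [-2,0] | out [0,2] | prev ⊥ | push {0,6}
  [9] u=1 | in [-3,1] | out [-3,1] | prev [-2,0] | push {7}
  [10] u=3 | in [-1,1] | out [-1,1] | prev ⊥ | push {}
  [11] u=0 | in [-2,2] | out [-2,2] | prev [-2,0] | push {1}
  [12] u=6 | in [-2,2] | out [-1,3] | prev [-1,1] | push {3}
  [13] u=7 | in [-3,2] | out [-1,3] | prev [0,2] | push {0,6}
  [14] u=1 | in [-3,3] | out [-3,3] | prev [-3,1] | push {7}
  [15] u=3 | in [-1,3] | out [-1,3] | prev [-1,1] | push {}
  [16] u=0 | in [-2,3] | out [-2,3] | prev [-2,2] | push {1}
  [17] u=6 | in [-2,3] | out [-1,3] | ==
  [18] u=7 | in [-3,3] | out [-1,3] | ==
  [19] u=1 | in [-3,3] | out [-3,3] | ==

Converged values:
  [0] [-2,3]
  [1] [-3,3]
  [2] [-2,0]
  [3] [-1,3]
  [4] [-2,0]
  [5] [-3,0]
  [6] [-1,3]
  [7] [-1,3]

yes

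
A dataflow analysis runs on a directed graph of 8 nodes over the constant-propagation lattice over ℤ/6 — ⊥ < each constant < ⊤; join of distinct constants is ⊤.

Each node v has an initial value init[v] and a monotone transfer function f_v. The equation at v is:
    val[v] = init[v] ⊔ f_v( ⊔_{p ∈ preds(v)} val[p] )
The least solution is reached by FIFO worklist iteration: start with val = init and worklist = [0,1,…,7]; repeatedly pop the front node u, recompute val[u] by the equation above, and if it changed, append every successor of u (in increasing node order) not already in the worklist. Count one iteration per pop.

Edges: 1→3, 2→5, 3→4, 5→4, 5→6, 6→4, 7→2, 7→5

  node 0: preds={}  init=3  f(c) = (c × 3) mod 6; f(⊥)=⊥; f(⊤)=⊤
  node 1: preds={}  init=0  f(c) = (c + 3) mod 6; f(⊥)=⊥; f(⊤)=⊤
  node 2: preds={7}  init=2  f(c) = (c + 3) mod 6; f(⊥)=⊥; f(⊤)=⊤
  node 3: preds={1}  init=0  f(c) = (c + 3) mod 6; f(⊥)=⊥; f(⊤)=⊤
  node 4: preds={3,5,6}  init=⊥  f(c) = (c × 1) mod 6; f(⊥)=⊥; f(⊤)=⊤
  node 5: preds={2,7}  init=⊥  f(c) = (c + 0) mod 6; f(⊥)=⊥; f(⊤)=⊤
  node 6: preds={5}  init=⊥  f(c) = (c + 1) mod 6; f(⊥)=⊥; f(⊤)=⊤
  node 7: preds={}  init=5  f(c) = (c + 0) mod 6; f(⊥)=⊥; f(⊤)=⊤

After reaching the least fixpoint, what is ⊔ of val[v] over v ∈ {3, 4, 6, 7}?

Trace (9 dequeues):
  [1] u=0 | in ⊥ | out 3 | ==
  [2] u=1 | in ⊥ | out 0 | ==
  [3] u=2 | in 5 | out 2 | ==
  [4] u=3 | in 0 | out ⊤ | prev 0 | push {}
  [5] u=4 | in ⊤ | out ⊤ | prev ⊥ | push {}
  [6] u=5 | in ⊤ | out ⊤ | prev ⊥ | push {4}
  [7] u=6 | in ⊤ | out ⊤ | prev ⊥ | push {}
  [8] u=7 | in ⊥ | out 5 | ==
  [9] u=4 | in ⊤ | out ⊤ | ==

Converged values:
  [0] 3
  [1] 0
  [2] 2
  [3] ⊤
  [4] ⊤
  [5] ⊤
  [6] ⊤
  [7] 5

⊤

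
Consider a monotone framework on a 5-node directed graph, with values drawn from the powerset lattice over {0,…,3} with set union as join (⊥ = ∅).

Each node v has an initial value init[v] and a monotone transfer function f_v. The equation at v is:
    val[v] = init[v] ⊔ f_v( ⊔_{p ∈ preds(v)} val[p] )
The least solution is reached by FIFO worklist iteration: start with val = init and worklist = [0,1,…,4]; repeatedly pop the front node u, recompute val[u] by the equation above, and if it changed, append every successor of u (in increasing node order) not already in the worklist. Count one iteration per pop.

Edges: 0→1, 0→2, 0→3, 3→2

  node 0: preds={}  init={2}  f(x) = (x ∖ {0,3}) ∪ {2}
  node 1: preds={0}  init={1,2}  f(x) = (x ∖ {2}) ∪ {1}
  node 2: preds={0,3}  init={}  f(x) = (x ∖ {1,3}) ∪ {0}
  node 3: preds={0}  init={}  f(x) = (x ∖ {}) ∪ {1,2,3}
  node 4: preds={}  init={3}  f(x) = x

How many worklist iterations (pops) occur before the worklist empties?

6

Worklist (6 pops):
  #1 pop 0: in={} → {2} (no change)
  #2 pop 1: in={2} → {1,2} (no change)
  #3 pop 2: in={2} → {0,2} (was {}); enqueue []
  #4 pop 3: in={2} → {1,2,3} (was {}); enqueue [2]
  #5 pop 4: in={} → {3} (no change)
  #6 pop 2: in={1,2,3} → {0,2} (no change)

Fixpoint:
  val[0] = {2}
  val[1] = {1,2}
  val[2] = {0,2}
  val[3] = {1,2,3}
  val[4] = {3}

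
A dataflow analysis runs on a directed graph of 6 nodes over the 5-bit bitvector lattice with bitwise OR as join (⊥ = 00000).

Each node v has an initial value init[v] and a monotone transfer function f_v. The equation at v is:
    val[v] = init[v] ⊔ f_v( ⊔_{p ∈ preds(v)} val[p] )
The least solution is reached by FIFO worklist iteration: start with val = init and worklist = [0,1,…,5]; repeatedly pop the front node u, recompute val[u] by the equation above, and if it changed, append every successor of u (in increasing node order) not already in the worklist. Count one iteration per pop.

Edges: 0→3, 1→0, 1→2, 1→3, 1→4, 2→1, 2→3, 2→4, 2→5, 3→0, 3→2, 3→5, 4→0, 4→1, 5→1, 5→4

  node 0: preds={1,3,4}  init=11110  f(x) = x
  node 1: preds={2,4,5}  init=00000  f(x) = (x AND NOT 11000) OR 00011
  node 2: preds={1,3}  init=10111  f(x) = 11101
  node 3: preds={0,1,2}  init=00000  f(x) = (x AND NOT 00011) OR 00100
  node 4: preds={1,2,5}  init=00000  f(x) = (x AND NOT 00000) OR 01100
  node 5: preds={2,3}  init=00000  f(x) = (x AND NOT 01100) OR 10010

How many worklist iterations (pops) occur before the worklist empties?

Trace (11 dequeues):
  [1] u=0 | in 00000 | out 11110 | ==
  [2] u=1 | in 10111 | out 00111 | prev 00000 | push {0}
  [3] u=2 | in 00111 | out 11111 | prev 10111 | push {1}
  [4] u=3 | in 11111 | out 11100 | prev 00000 | push {2}
  [5] u=4 | in 11111 | out 11111 | prev 00000 | push {}
  [6] u=5 | in 11111 | out 10011 | prev 00000 | push {4}
  [7] u=0 | in 11111 | out 11111 | prev 11110 | push {3}
  [8] u=1 | in 11111 | out 00111 | ==
  [9] u=2 | in 11111 | out 11111 | ==
  [10] u=4 | in 11111 | out 11111 | ==
  [11] u=3 | in 11111 | out 11100 | ==

Converged values:
  [0] 11111
  [1] 00111
  [2] 11111
  [3] 11100
  [4] 11111
  [5] 10011

11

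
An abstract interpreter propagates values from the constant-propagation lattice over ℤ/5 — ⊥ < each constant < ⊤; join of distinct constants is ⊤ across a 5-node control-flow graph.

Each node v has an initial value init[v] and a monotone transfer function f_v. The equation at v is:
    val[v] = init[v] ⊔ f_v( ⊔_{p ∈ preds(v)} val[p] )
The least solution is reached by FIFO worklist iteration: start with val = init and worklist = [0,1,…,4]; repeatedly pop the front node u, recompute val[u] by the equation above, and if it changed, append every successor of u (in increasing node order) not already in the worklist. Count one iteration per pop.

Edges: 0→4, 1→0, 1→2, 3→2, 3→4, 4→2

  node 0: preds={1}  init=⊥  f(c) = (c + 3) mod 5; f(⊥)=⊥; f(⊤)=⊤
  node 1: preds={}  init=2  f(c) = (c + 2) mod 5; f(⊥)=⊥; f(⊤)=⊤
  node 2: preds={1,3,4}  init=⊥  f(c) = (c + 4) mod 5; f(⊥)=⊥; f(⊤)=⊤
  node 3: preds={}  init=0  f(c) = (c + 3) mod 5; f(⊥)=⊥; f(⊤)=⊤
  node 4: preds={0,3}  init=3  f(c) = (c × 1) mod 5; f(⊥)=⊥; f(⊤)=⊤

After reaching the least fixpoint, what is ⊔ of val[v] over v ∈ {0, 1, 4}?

⊤

Iteration log — 6 steps:
  step 1. node 0  ⊔preds=2  new=0  old=⊥  +wl: 
  step 2. node 1  ⊔preds=⊥  new=2  stable
  step 3. node 2  ⊔preds=⊤  new=⊤  old=⊥  +wl: 
  step 4. node 3  ⊔preds=⊥  new=0  stable
  step 5. node 4  ⊔preds=0  new=⊤  old=3  +wl: 2
  step 6. node 2  ⊔preds=⊤  new=⊤  stable

Least fixpoint reached:
  node 0: 0
  node 1: 2
  node 2: ⊤
  node 3: 0
  node 4: ⊤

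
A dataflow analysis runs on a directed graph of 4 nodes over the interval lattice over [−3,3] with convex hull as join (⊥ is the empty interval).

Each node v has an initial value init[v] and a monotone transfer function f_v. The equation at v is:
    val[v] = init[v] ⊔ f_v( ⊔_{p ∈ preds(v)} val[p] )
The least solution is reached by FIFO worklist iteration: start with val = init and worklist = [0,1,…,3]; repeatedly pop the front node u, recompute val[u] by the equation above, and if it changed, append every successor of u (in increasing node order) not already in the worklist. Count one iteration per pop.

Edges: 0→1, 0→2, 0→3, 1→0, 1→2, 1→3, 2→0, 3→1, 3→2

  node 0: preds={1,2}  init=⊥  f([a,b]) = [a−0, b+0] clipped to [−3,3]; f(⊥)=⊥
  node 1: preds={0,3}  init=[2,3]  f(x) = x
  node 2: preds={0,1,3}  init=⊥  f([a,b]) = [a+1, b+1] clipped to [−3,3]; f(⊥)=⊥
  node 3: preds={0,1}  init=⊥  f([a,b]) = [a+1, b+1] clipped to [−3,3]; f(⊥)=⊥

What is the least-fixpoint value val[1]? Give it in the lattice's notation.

Worklist (7 pops):
  #1 pop 0: in=[2,3] → [2,3] (was ⊥); enqueue []
  #2 pop 1: in=[2,3] → [2,3] (no change)
  #3 pop 2: in=[2,3] → [3,3] (was ⊥); enqueue [0]
  #4 pop 3: in=[2,3] → [3,3] (was ⊥); enqueue [1,2]
  #5 pop 0: in=[2,3] → [2,3] (no change)
  #6 pop 1: in=[2,3] → [2,3] (no change)
  #7 pop 2: in=[2,3] → [3,3] (no change)

Fixpoint:
  val[0] = [2,3]
  val[1] = [2,3]
  val[2] = [3,3]
  val[3] = [3,3]

[2,3]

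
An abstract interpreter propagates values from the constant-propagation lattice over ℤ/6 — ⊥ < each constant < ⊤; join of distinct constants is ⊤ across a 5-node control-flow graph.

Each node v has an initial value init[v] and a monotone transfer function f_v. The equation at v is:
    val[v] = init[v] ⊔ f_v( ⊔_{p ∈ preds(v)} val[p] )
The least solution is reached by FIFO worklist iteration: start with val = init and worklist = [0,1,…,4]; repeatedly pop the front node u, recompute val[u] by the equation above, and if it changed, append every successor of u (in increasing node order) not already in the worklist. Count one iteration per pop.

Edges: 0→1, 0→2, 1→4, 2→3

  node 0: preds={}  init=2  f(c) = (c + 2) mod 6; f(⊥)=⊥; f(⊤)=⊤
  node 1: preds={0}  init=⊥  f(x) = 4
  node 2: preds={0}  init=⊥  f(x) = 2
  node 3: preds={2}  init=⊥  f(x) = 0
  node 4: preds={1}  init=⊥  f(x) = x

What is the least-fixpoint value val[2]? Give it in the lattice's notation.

2

Iteration log — 5 steps:
  step 1. node 0  ⊔preds=⊥  new=2  stable
  step 2. node 1  ⊔preds=2  new=4  old=⊥  +wl: 
  step 3. node 2  ⊔preds=2  new=2  old=⊥  +wl: 
  step 4. node 3  ⊔preds=2  new=0  old=⊥  +wl: 
  step 5. node 4  ⊔preds=4  new=4  old=⊥  +wl: 

Least fixpoint reached:
  node 0: 2
  node 1: 4
  node 2: 2
  node 3: 0
  node 4: 4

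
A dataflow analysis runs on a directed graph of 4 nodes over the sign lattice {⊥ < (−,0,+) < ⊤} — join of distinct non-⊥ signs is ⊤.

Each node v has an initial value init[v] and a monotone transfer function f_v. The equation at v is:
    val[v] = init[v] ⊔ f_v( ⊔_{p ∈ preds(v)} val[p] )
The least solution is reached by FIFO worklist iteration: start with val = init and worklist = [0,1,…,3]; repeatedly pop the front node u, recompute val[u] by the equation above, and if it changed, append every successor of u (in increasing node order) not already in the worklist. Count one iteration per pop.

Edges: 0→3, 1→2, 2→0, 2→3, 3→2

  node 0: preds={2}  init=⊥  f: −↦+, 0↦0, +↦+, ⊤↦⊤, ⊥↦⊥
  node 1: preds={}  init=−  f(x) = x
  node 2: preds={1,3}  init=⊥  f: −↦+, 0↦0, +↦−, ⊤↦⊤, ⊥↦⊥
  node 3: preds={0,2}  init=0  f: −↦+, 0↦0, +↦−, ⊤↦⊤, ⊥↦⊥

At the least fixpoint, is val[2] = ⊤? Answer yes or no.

Trace (7 dequeues):
  [1] u=0 | in ⊥ | out ⊥ | ==
  [2] u=1 | in ⊥ | out − | ==
  [3] u=2 | in ⊤ | out ⊤ | prev ⊥ | push {0}
  [4] u=3 | in ⊤ | out ⊤ | prev 0 | push {2}
  [5] u=0 | in ⊤ | out ⊤ | prev ⊥ | push {3}
  [6] u=2 | in ⊤ | out ⊤ | ==
  [7] u=3 | in ⊤ | out ⊤ | ==

Converged values:
  [0] ⊤
  [1] −
  [2] ⊤
  [3] ⊤

yes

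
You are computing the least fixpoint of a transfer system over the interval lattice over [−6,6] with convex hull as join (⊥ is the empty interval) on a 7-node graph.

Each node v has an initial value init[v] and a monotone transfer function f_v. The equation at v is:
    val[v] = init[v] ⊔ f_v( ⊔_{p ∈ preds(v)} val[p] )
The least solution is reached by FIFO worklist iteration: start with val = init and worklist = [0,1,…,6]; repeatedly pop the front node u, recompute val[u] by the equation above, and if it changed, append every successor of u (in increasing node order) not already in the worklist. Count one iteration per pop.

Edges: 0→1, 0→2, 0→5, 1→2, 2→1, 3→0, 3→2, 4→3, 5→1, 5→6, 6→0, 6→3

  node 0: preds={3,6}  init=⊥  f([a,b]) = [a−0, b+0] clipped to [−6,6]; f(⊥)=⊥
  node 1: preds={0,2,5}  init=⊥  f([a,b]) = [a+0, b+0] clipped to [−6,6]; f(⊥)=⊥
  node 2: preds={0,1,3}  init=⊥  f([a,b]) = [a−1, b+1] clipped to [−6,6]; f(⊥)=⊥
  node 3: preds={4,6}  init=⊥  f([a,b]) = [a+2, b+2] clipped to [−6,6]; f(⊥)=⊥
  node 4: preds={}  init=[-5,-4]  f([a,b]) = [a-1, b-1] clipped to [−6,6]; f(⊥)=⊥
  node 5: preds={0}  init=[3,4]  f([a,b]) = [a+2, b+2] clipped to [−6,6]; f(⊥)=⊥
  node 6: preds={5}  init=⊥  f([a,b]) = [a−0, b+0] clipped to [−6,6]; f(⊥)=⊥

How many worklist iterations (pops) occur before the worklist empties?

Trace (23 dequeues):
  [1] u=0 | in ⊥ | out ⊥ | ==
  [2] u=1 | in [3,4] | out [3,4] | prev ⊥ | push {}
  [3] u=2 | in [3,4] | out [2,5] | prev ⊥ | push {1}
  [4] u=3 | in [-5,-4] | out [-3,-2] | prev ⊥ | push {0,2}
  [5] u=4 | in ⊥ | out [-5,-4] | ==
  [6] u=5 | in ⊥ | out [3,4] | ==
  [7] u=6 | in [3,4] | out [3,4] | prev ⊥ | push {3}
  [8] u=1 | in [2,5] | out [2,5] | prev [3,4] | push {}
  [9] u=0 | in [-3,4] | out [-3,4] | prev ⊥ | push {1,5}
  [10] u=2 | in [-3,5] | out [-4,6] | prev [2,5] | push {}
  [11] u=3 | in [-5,4] | out [-3,6] | prev [-3,-2] | push {0,2}
  [12] u=1 | in [-4,6] | out [-4,6] | prev [2,5] | push {}
  [13] u=5 | in [-3,4] | out [-1,6] | prev [3,4] | push {1,6}
  [14] u=0 | in [-3,6] | out [-3,6] | prev [-3,4] | push {5}
  [15] u=2 | in [-4,6] | out [-5,6] | prev [-4,6] | push {}
  [16] u=1 | in [-5,6] | out [-5,6] | prev [-4,6] | push {2}
  [17] u=6 | in [-1,6] | out [-1,6] | prev [3,4] | push {0,3}
  [18] u=5 | in [-3,6] | out [-1,6] | ==
  [19] u=2 | in [-5,6] | out [-6,6] | prev [-5,6] | push {1}
  [20] u=0 | in [-3,6] | out [-3,6] | ==
  [21] u=3 | in [-5,6] | out [-3,6] | ==
  [22] u=1 | in [-6,6] | out [-6,6] | prev [-5,6] | push {2}
  [23] u=2 | in [-6,6] | out [-6,6] | ==

Converged values:
  [0] [-3,6]
  [1] [-6,6]
  [2] [-6,6]
  [3] [-3,6]
  [4] [-5,-4]
  [5] [-1,6]
  [6] [-1,6]

23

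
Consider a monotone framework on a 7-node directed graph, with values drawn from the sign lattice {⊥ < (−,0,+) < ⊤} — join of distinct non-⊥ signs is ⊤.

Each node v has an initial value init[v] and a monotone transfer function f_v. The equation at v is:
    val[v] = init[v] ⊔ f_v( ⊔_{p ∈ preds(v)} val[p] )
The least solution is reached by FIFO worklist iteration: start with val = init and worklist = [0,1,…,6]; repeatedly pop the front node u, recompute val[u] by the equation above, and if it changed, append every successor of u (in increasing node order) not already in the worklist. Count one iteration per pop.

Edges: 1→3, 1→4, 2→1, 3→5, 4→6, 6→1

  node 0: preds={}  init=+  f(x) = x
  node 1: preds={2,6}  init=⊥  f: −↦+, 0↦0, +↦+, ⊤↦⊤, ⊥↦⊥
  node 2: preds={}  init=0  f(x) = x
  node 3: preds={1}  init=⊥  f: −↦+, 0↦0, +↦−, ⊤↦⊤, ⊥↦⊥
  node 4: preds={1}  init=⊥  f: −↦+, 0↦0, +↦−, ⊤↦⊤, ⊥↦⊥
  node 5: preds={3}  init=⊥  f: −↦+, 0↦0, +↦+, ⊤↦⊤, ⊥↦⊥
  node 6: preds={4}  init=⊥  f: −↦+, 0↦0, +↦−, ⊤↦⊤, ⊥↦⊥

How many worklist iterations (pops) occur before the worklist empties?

Iteration log — 8 steps:
  step 1. node 0  ⊔preds=⊥  new=+  stable
  step 2. node 1  ⊔preds=0  new=0  old=⊥  +wl: 
  step 3. node 2  ⊔preds=⊥  new=0  stable
  step 4. node 3  ⊔preds=0  new=0  old=⊥  +wl: 
  step 5. node 4  ⊔preds=0  new=0  old=⊥  +wl: 
  step 6. node 5  ⊔preds=0  new=0  old=⊥  +wl: 
  step 7. node 6  ⊔preds=0  new=0  old=⊥  +wl: 1
  step 8. node 1  ⊔preds=0  new=0  stable

Least fixpoint reached:
  node 0: +
  node 1: 0
  node 2: 0
  node 3: 0
  node 4: 0
  node 5: 0
  node 6: 0

8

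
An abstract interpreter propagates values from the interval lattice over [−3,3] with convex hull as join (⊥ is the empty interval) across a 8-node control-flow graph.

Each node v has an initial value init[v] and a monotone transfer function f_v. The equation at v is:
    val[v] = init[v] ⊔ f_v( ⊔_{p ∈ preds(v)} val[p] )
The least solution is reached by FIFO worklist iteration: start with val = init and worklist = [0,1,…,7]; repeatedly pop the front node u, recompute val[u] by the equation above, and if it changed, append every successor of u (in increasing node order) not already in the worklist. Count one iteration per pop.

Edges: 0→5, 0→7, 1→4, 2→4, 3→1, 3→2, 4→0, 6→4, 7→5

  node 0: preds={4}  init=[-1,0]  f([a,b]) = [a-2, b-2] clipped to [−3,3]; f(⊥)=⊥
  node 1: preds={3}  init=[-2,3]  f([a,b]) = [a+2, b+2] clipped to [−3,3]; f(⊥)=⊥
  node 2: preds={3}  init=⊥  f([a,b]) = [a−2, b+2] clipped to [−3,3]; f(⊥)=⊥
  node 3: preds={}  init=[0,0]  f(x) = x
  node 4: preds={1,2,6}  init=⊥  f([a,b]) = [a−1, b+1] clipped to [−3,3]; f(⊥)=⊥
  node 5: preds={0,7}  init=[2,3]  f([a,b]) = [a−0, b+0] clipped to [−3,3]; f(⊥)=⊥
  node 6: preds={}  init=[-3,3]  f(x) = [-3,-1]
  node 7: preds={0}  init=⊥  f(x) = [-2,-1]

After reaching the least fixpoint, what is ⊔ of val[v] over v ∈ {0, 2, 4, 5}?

Iteration log — 11 steps:
  step 1. node 0  ⊔preds=⊥  new=[-1,0]  stable
  step 2. node 1  ⊔preds=[0,0]  new=[-2,3]  stable
  step 3. node 2  ⊔preds=[0,0]  new=[-2,2]  old=⊥  +wl: 
  step 4. node 3  ⊔preds=⊥  new=[0,0]  stable
  step 5. node 4  ⊔preds=[-3,3]  new=[-3,3]  old=⊥  +wl: 0
  step 6. node 5  ⊔preds=[-1,0]  new=[-1,3]  old=[2,3]  +wl: 
  step 7. node 6  ⊔preds=⊥  new=[-3,3]  stable
  step 8. node 7  ⊔preds=[-1,0]  new=[-2,-1]  old=⊥  +wl: 5
  step 9. node 0  ⊔preds=[-3,3]  new=[-3,1]  old=[-1,0]  +wl: 7
  step 10. node 5  ⊔preds=[-3,1]  new=[-3,3]  old=[-1,3]  +wl: 
  step 11. node 7  ⊔preds=[-3,1]  new=[-2,-1]  stable

Least fixpoint reached:
  node 0: [-3,1]
  node 1: [-2,3]
  node 2: [-2,2]
  node 3: [0,0]
  node 4: [-3,3]
  node 5: [-3,3]
  node 6: [-3,3]
  node 7: [-2,-1]

[-3,3]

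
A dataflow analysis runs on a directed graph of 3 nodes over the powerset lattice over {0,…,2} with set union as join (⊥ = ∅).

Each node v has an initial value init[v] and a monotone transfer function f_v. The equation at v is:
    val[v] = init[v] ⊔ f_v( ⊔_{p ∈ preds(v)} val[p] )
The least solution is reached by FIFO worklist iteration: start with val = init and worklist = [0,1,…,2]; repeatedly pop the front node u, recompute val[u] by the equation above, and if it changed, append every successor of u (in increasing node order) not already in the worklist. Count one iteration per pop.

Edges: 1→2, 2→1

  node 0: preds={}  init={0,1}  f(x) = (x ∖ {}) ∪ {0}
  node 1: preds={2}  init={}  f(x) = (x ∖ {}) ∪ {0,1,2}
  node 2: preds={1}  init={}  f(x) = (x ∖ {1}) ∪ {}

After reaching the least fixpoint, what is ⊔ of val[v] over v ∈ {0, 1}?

Iteration log — 4 steps:
  step 1. node 0  ⊔preds={}  new={0,1}  stable
  step 2. node 1  ⊔preds={}  new={0,1,2}  old={}  +wl: 
  step 3. node 2  ⊔preds={0,1,2}  new={0,2}  old={}  +wl: 1
  step 4. node 1  ⊔preds={0,2}  new={0,1,2}  stable

Least fixpoint reached:
  node 0: {0,1}
  node 1: {0,1,2}
  node 2: {0,2}

{0,1,2}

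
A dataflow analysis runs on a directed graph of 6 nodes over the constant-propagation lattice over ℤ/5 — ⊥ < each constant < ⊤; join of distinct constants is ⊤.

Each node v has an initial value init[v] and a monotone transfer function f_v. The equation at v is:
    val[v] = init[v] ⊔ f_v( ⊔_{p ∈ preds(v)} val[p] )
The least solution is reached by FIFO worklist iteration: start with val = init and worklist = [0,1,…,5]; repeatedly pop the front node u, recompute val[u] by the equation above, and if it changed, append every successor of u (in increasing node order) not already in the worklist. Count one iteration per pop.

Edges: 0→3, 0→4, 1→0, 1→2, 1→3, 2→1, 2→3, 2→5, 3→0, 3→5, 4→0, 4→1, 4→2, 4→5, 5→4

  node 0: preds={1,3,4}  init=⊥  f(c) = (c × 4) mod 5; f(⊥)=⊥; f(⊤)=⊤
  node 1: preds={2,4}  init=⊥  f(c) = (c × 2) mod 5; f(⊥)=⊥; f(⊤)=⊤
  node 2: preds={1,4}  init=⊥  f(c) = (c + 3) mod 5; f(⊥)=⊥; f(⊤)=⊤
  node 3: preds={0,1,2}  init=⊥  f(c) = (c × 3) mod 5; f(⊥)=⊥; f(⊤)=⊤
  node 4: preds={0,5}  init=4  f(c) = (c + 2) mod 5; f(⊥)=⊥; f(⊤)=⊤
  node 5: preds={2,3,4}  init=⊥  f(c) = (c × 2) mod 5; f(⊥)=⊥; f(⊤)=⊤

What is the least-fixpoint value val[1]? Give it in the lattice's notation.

Trace (12 dequeues):
  [1] u=0 | in 4 | out 1 | prev ⊥ | push {}
  [2] u=1 | in 4 | out 3 | prev ⊥ | push {0}
  [3] u=2 | in ⊤ | out ⊤ | prev ⊥ | push {1}
  [4] u=3 | in ⊤ | out ⊤ | prev ⊥ | push {}
  [5] u=4 | in 1 | out ⊤ | prev 4 | push {2}
  [6] u=5 | in ⊤ | out ⊤ | prev ⊥ | push {4}
  [7] u=0 | in ⊤ | out ⊤ | prev 1 | push {3}
  [8] u=1 | in ⊤ | out ⊤ | prev 3 | push {0}
  [9] u=2 | in ⊤ | out ⊤ | ==
  [10] u=4 | in ⊤ | out ⊤ | ==
  [11] u=3 | in ⊤ | out ⊤ | ==
  [12] u=0 | in ⊤ | out ⊤ | ==

Converged values:
  [0] ⊤
  [1] ⊤
  [2] ⊤
  [3] ⊤
  [4] ⊤
  [5] ⊤

⊤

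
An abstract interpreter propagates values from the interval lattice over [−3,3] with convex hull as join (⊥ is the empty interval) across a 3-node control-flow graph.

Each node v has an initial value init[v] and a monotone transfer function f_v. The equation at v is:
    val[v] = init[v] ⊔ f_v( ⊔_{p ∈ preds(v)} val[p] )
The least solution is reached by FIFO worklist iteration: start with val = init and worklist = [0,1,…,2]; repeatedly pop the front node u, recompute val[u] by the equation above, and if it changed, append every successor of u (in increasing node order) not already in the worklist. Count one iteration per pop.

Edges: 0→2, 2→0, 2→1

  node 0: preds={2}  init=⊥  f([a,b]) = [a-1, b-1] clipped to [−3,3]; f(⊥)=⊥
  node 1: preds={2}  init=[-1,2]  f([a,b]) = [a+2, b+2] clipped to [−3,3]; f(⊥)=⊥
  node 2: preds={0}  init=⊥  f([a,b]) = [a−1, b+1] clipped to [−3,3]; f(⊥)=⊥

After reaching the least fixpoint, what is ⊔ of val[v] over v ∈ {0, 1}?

[-1,2]

Iteration log — 3 steps:
  step 1. node 0  ⊔preds=⊥  new=⊥  stable
  step 2. node 1  ⊔preds=⊥  new=[-1,2]  stable
  step 3. node 2  ⊔preds=⊥  new=⊥  stable

Least fixpoint reached:
  node 0: ⊥
  node 1: [-1,2]
  node 2: ⊥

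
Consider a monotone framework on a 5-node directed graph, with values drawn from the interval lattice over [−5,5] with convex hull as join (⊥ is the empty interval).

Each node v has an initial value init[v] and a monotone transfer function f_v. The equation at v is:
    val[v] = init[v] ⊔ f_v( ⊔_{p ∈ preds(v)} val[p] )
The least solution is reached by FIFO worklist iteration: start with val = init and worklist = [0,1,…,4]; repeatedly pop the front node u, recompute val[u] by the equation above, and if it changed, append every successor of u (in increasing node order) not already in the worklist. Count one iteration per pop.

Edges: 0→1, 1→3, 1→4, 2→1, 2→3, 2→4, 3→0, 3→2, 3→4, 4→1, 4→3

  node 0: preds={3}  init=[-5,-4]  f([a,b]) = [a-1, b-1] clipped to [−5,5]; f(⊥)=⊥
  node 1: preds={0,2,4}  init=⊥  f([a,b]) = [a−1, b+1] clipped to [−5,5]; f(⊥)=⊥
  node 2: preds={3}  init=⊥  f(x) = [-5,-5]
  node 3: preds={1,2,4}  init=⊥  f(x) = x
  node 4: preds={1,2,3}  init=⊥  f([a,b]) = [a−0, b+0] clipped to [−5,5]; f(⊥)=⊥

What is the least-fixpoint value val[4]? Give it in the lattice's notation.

[-5,5]

Trace (49 dequeues):
  [1] u=0 | in ⊥ | out [-5,-4] | ==
  [2] u=1 | in [-5,-4] | out [-5,-3] | prev ⊥ | push {}
  [3] u=2 | in ⊥ | out [-5,-5] | prev ⊥ | push {1}
  [4] u=3 | in [-5,-3] | out [-5,-3] | prev ⊥ | push {0,2}
  [5] u=4 | in [-5,-3] | out [-5,-3] | prev ⊥ | push {3}
  [6] u=1 | in [-5,-3] | out [-5,-2] | prev [-5,-3] | push {4}
  [7] u=0 | in [-5,-3] | out [-5,-4] | ==
  [8] u=2 | in [-5,-3] | out [-5,-5] | ==
  [9] u=3 | in [-5,-2] | out [-5,-2] | prev [-5,-3] | push {0,2}
  [10] u=4 | in [-5,-2] | out [-5,-2] | prev [-5,-3] | push {1,3}
  [11] u=0 | in [-5,-2] | out [-5,-3] | prev [-5,-4] | push {}
  [12] u=2 | in [-5,-2] | out [-5,-5] | ==
  [13] u=1 | in [-5,-2] | out [-5,-1] | prev [-5,-2] | push {4}
  [14] u=3 | in [-5,-1] | out [-5,-1] | prev [-5,-2] | push {0,2}
  [15] u=4 | in [-5,-1] | out [-5,-1] | prev [-5,-2] | push {1,3}
  [16] u=0 | in [-5,-1] | out [-5,-2] | prev [-5,-3] | push {}
  [17] u=2 | in [-5,-1] | out [-5,-5] | ==
  [18] u=1 | in [-5,-1] | out [-5,0] | prev [-5,-1] | push {4}
  [19] u=3 | in [-5,0] | out [-5,0] | prev [-5,-1] | push {0,2}
  [20] u=4 | in [-5,0] | out [-5,0] | prev [-5,-1] | push {1,3}
  [21] u=0 | in [-5,0] | out [-5,-1] | prev [-5,-2] | push {}
  [22] u=2 | in [-5,0] | out [-5,-5] | ==
  [23] u=1 | in [-5,0] | out [-5,1] | prev [-5,0] | push {4}
  [24] u=3 | in [-5,1] | out [-5,1] | prev [-5,0] | push {0,2}
  [25] u=4 | in [-5,1] | out [-5,1] | prev [-5,0] | push {1,3}
  [26] u=0 | in [-5,1] | out [-5,0] | prev [-5,-1] | push {}
  [27] u=2 | in [-5,1] | out [-5,-5] | ==
  [28] u=1 | in [-5,1] | out [-5,2] | prev [-5,1] | push {4}
  [29] u=3 | in [-5,2] | out [-5,2] | prev [-5,1] | push {0,2}
  [30] u=4 | in [-5,2] | out [-5,2] | prev [-5,1] | push {1,3}
  [31] u=0 | in [-5,2] | out [-5,1] | prev [-5,0] | push {}
  [32] u=2 | in [-5,2] | out [-5,-5] | ==
  [33] u=1 | in [-5,2] | out [-5,3] | prev [-5,2] | push {4}
  [34] u=3 | in [-5,3] | out [-5,3] | prev [-5,2] | push {0,2}
  [35] u=4 | in [-5,3] | out [-5,3] | prev [-5,2] | push {1,3}
  [36] u=0 | in [-5,3] | out [-5,2] | prev [-5,1] | push {}
  [37] u=2 | in [-5,3] | out [-5,-5] | ==
  [38] u=1 | in [-5,3] | out [-5,4] | prev [-5,3] | push {4}
  [39] u=3 | in [-5,4] | out [-5,4] | prev [-5,3] | push {0,2}
  [40] u=4 | in [-5,4] | out [-5,4] | prev [-5,3] | push {1,3}
  [41] u=0 | in [-5,4] | out [-5,3] | prev [-5,2] | push {}
  [42] u=2 | in [-5,4] | out [-5,-5] | ==
  [43] u=1 | in [-5,4] | out [-5,5] | prev [-5,4] | push {4}
  [44] u=3 | in [-5,5] | out [-5,5] | prev [-5,4] | push {0,2}
  [45] u=4 | in [-5,5] | out [-5,5] | prev [-5,4] | push {1,3}
  [46] u=0 | in [-5,5] | out [-5,4] | prev [-5,3] | push {}
  [47] u=2 | in [-5,5] | out [-5,-5] | ==
  [48] u=1 | in [-5,5] | out [-5,5] | ==
  [49] u=3 | in [-5,5] | out [-5,5] | ==

Converged values:
  [0] [-5,4]
  [1] [-5,5]
  [2] [-5,-5]
  [3] [-5,5]
  [4] [-5,5]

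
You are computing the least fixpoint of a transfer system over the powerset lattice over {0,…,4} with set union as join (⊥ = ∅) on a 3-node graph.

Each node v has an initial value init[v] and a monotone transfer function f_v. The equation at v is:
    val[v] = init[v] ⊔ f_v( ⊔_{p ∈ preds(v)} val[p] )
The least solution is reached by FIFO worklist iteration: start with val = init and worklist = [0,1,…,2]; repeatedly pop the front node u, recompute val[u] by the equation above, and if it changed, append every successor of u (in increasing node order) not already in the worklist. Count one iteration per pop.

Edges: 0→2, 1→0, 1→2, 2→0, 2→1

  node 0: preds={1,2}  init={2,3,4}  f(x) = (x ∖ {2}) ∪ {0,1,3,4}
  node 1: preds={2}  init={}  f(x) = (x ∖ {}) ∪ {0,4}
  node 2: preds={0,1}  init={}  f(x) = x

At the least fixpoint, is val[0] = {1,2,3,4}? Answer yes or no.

Worklist (7 pops):
  #1 pop 0: in={} → {0,1,2,3,4} (was {2,3,4}); enqueue []
  #2 pop 1: in={} → {0,4} (was {}); enqueue [0]
  #3 pop 2: in={0,1,2,3,4} → {0,1,2,3,4} (was {}); enqueue [1]
  #4 pop 0: in={0,1,2,3,4} → {0,1,2,3,4} (no change)
  #5 pop 1: in={0,1,2,3,4} → {0,1,2,3,4} (was {0,4}); enqueue [0,2]
  #6 pop 0: in={0,1,2,3,4} → {0,1,2,3,4} (no change)
  #7 pop 2: in={0,1,2,3,4} → {0,1,2,3,4} (no change)

Fixpoint:
  val[0] = {0,1,2,3,4}
  val[1] = {0,1,2,3,4}
  val[2] = {0,1,2,3,4}

no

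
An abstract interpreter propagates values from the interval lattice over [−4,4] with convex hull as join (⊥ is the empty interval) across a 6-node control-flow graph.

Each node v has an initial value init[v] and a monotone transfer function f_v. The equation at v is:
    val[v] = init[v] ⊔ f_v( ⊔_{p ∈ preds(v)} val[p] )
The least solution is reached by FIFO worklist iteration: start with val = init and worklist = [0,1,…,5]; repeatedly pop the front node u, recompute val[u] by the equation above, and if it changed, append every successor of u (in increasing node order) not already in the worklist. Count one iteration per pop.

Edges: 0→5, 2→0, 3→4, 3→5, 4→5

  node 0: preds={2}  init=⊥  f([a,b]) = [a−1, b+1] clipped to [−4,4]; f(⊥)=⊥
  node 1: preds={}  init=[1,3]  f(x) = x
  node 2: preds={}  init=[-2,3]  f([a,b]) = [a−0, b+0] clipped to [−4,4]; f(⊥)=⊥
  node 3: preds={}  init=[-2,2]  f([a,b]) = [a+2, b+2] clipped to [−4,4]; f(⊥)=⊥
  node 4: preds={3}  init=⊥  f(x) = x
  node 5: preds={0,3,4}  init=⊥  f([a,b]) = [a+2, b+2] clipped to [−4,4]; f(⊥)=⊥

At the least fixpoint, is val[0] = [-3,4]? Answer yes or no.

Trace (6 dequeues):
  [1] u=0 | in [-2,3] | out [-3,4] | prev ⊥ | push {}
  [2] u=1 | in ⊥ | out [1,3] | ==
  [3] u=2 | in ⊥ | out [-2,3] | ==
  [4] u=3 | in ⊥ | out [-2,2] | ==
  [5] u=4 | in [-2,2] | out [-2,2] | prev ⊥ | push {}
  [6] u=5 | in [-3,4] | out [-1,4] | prev ⊥ | push {}

Converged values:
  [0] [-3,4]
  [1] [1,3]
  [2] [-2,3]
  [3] [-2,2]
  [4] [-2,2]
  [5] [-1,4]

yes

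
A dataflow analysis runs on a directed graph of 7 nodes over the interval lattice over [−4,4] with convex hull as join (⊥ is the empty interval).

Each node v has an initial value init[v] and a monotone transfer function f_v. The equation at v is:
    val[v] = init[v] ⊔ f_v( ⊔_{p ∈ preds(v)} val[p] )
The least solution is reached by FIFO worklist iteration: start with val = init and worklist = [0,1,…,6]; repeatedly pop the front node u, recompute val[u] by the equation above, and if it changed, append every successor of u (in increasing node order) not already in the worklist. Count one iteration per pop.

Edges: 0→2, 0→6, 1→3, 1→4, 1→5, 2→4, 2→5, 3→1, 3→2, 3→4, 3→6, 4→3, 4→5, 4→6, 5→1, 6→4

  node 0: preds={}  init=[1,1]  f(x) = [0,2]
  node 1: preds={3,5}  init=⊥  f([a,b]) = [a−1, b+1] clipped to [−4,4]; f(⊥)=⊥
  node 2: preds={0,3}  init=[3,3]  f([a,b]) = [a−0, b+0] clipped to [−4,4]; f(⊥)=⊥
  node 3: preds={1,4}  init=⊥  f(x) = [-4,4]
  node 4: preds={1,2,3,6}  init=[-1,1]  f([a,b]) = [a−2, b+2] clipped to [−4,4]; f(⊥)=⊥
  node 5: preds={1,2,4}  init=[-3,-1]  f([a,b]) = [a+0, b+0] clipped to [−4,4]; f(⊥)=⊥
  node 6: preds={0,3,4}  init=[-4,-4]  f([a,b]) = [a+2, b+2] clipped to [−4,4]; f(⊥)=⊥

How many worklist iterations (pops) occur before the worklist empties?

Trace (12 dequeues):
  [1] u=0 | in ⊥ | out [0,2] | prev [1,1] | push {}
  [2] u=1 | in [-3,-1] | out [-4,0] | prev ⊥ | push {}
  [3] u=2 | in [0,2] | out [0,3] | prev [3,3] | push {}
  [4] u=3 | in [-4,1] | out [-4,4] | prev ⊥ | push {1,2}
  [5] u=4 | in [-4,4] | out [-4,4] | prev [-1,1] | push {3}
  [6] u=5 | in [-4,4] | out [-4,4] | prev [-3,-1] | push {}
  [7] u=6 | in [-4,4] | out [-4,4] | prev [-4,-4] | push {4}
  [8] u=1 | in [-4,4] | out [-4,4] | prev [-4,0] | push {5}
  [9] u=2 | in [-4,4] | out [-4,4] | prev [0,3] | push {}
  [10] u=3 | in [-4,4] | out [-4,4] | ==
  [11] u=4 | in [-4,4] | out [-4,4] | ==
  [12] u=5 | in [-4,4] | out [-4,4] | ==

Converged values:
  [0] [0,2]
  [1] [-4,4]
  [2] [-4,4]
  [3] [-4,4]
  [4] [-4,4]
  [5] [-4,4]
  [6] [-4,4]

12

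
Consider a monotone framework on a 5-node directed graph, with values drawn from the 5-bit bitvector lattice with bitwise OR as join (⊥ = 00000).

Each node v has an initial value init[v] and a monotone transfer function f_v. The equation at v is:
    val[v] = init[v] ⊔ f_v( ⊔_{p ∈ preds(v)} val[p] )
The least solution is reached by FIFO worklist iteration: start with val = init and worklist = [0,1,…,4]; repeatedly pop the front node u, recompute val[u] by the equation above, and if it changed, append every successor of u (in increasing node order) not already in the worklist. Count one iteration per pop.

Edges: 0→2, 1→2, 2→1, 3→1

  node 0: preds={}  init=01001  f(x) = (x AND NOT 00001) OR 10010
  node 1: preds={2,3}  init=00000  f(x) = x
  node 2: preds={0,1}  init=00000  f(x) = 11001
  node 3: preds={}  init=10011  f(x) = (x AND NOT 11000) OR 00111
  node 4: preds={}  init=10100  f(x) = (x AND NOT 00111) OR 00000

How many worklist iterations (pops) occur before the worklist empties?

7

Worklist (7 pops):
  #1 pop 0: in=00000 → 11011 (was 01001); enqueue []
  #2 pop 1: in=10011 → 10011 (was 00000); enqueue []
  #3 pop 2: in=11011 → 11001 (was 00000); enqueue [1]
  #4 pop 3: in=00000 → 10111 (was 10011); enqueue []
  #5 pop 4: in=00000 → 10100 (no change)
  #6 pop 1: in=11111 → 11111 (was 10011); enqueue [2]
  #7 pop 2: in=11111 → 11001 (no change)

Fixpoint:
  val[0] = 11011
  val[1] = 11111
  val[2] = 11001
  val[3] = 10111
  val[4] = 10100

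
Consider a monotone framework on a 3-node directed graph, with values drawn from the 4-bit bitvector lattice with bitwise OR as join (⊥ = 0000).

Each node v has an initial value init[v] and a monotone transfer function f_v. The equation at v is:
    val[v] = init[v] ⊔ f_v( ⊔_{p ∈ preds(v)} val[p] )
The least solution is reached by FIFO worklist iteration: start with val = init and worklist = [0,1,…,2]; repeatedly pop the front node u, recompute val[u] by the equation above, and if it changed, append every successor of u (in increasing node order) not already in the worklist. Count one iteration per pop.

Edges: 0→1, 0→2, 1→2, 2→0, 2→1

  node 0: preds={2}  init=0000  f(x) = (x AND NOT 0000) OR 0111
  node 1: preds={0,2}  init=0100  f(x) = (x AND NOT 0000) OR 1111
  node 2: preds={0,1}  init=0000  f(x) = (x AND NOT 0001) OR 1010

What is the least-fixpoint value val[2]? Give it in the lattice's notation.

1110

Worklist (6 pops):
  #1 pop 0: in=0000 → 0111 (was 0000); enqueue []
  #2 pop 1: in=0111 → 1111 (was 0100); enqueue []
  #3 pop 2: in=1111 → 1110 (was 0000); enqueue [0,1]
  #4 pop 0: in=1110 → 1111 (was 0111); enqueue [2]
  #5 pop 1: in=1111 → 1111 (no change)
  #6 pop 2: in=1111 → 1110 (no change)

Fixpoint:
  val[0] = 1111
  val[1] = 1111
  val[2] = 1110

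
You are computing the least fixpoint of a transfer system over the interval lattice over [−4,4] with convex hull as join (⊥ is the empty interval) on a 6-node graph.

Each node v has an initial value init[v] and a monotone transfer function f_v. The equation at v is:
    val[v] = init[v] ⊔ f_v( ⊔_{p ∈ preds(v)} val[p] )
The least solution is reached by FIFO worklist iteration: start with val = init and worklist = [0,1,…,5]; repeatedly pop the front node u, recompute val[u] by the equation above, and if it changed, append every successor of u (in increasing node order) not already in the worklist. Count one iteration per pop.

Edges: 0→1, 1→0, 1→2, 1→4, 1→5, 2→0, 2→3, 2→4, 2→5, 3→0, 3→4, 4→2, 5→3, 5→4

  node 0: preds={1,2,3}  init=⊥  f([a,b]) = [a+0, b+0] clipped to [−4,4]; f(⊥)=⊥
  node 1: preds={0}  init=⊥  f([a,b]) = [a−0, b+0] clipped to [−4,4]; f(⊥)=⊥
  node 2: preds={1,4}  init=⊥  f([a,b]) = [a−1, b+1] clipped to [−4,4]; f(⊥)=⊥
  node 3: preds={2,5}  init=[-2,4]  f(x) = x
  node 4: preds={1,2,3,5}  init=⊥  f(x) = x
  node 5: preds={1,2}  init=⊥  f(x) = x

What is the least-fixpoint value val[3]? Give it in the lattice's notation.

[-4,4]

Worklist (21 pops):
  #1 pop 0: in=[-2,4] → [-2,4] (was ⊥); enqueue []
  #2 pop 1: in=[-2,4] → [-2,4] (was ⊥); enqueue [0]
  #3 pop 2: in=[-2,4] → [-3,4] (was ⊥); enqueue []
  #4 pop 3: in=[-3,4] → [-3,4] (was [-2,4]); enqueue []
  #5 pop 4: in=[-3,4] → [-3,4] (was ⊥); enqueue [2]
  #6 pop 5: in=[-3,4] → [-3,4] (was ⊥); enqueue [3,4]
  #7 pop 0: in=[-3,4] → [-3,4] (was [-2,4]); enqueue [1]
  #8 pop 2: in=[-3,4] → [-4,4] (was [-3,4]); enqueue [0,5]
  #9 pop 3: in=[-4,4] → [-4,4] (was [-3,4]); enqueue []
  #10 pop 4: in=[-4,4] → [-4,4] (was [-3,4]); enqueue [2]
  #11 pop 1: in=[-3,4] → [-3,4] (was [-2,4]); enqueue [4]
  #12 pop 0: in=[-4,4] → [-4,4] (was [-3,4]); enqueue [1]
  #13 pop 5: in=[-4,4] → [-4,4] (was [-3,4]); enqueue [3]
  #14 pop 2: in=[-4,4] → [-4,4] (no change)
  #15 pop 4: in=[-4,4] → [-4,4] (no change)
  #16 pop 1: in=[-4,4] → [-4,4] (was [-3,4]); enqueue [0,2,4,5]
  #17 pop 3: in=[-4,4] → [-4,4] (no change)
  #18 pop 0: in=[-4,4] → [-4,4] (no change)
  #19 pop 2: in=[-4,4] → [-4,4] (no change)
  #20 pop 4: in=[-4,4] → [-4,4] (no change)
  #21 pop 5: in=[-4,4] → [-4,4] (no change)

Fixpoint:
  val[0] = [-4,4]
  val[1] = [-4,4]
  val[2] = [-4,4]
  val[3] = [-4,4]
  val[4] = [-4,4]
  val[5] = [-4,4]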